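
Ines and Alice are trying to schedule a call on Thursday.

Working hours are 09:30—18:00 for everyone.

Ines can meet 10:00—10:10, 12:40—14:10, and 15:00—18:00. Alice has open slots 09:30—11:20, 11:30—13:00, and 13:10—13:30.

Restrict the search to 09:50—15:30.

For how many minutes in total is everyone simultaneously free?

50 minutes

Ines ∩ Alice: 10:00–10:10, 12:40–13:00, 13:10–13:30.
Restricted to 09:50–15:30: 10:00–10:10, 12:40–13:00, 13:10–13:30.
Total common minutes: 10 + 20 + 20 = 50.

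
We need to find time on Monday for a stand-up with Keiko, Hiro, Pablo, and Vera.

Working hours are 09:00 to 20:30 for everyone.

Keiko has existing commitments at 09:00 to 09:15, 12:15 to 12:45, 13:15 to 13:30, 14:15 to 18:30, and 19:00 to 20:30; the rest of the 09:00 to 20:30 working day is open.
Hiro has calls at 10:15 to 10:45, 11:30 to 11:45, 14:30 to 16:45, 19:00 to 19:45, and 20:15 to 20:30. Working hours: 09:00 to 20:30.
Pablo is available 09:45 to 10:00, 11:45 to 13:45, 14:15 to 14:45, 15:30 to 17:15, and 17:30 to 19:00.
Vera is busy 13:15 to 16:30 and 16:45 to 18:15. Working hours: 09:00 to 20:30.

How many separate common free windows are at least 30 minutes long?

3

Keiko free within 09:00–20:30: 09:15–12:15, 12:45–13:15, 13:30–14:15, 18:30–19:00.
Hiro free within 09:00–20:30: 09:00–10:15, 10:45–11:30, 11:45–14:30, 16:45–19:00, 19:45–20:15.
Vera free within 09:00–20:30: 09:00–13:15, 16:30–16:45, 18:15–20:30.
Keiko ∩ Hiro: 09:15–10:15, 10:45–11:30, 11:45–12:15, 12:45–13:15, 13:30–14:15, 18:30–19:00.
Keiko ∩ Hiro ∩ Pablo: 09:45–10:00, 11:45–12:15, 12:45–13:15, 13:30–13:45, 18:30–19:00.
Keiko ∩ Hiro ∩ Pablo ∩ Vera: 09:45–10:00, 11:45–12:15, 12:45–13:15, 18:30–19:00.
Windows ≥ 30 min: 11:45–12:15, 12:45–13:15, 18:30–19:00.
That's 3 windows.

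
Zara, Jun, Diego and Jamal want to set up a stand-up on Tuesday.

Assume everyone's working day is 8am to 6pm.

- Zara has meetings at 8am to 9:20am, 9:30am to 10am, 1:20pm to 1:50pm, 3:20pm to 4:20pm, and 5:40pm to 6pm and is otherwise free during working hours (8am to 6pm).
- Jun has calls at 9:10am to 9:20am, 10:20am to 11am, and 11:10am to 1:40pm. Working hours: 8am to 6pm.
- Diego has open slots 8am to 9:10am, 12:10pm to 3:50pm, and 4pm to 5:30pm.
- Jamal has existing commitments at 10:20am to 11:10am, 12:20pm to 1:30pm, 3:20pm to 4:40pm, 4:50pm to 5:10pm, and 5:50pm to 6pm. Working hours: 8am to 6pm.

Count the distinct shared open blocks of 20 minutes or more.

2

Zara free within 08:00–18:00: 09:20–09:30, 10:00–13:20, 13:50–15:20, 16:20–17:40.
Jun free within 08:00–18:00: 08:00–09:10, 09:20–10:20, 11:00–11:10, 13:40–18:00.
Jamal free within 08:00–18:00: 08:00–10:20, 11:10–12:20, 13:30–15:20, 16:40–16:50, 17:10–17:50.
Zara ∩ Jun: 09:20–09:30, 10:00–10:20, 11:00–11:10, 13:50–15:20, 16:20–17:40.
Zara ∩ Jun ∩ Diego: 13:50–15:20, 16:20–17:30.
Zara ∩ Jun ∩ Diego ∩ Jamal: 13:50–15:20, 16:40–16:50, 17:10–17:30.
Windows ≥ 20 min: 13:50–15:20, 17:10–17:30.
That's 2 windows.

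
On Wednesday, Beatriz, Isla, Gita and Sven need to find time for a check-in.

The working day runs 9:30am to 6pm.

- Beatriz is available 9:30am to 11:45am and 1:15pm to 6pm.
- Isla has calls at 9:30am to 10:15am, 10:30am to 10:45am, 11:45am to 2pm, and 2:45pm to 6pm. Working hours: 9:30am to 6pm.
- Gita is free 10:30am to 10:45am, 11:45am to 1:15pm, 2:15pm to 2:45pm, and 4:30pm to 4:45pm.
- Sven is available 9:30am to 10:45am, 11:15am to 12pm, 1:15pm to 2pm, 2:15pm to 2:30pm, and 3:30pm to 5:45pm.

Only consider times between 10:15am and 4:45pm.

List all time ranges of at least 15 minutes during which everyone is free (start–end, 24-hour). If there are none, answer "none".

14:15–14:30

Isla free within 09:30–18:00: 10:15–10:30, 10:45–11:45, 14:00–14:45.
Beatriz ∩ Isla: 10:15–10:30, 10:45–11:45, 14:00–14:45.
Beatriz ∩ Isla ∩ Gita: 14:15–14:45.
Beatriz ∩ Isla ∩ Gita ∩ Sven: 14:15–14:30.
Restricted to 10:15–16:45: 14:15–14:30.
Windows ≥ 15 min: 14:15–14:30.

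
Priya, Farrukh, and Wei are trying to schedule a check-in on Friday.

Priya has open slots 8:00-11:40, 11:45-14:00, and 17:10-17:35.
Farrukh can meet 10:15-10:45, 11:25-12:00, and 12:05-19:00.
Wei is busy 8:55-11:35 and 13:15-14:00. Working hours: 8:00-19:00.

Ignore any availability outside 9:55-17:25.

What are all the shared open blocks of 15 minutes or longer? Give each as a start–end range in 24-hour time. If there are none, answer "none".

Wei free within 08:00–19:00: 08:00–08:55, 11:35–13:15, 14:00–19:00.
Priya ∩ Farrukh: 10:15–10:45, 11:25–11:40, 11:45–12:00, 12:05–14:00, 17:10–17:35.
Priya ∩ Farrukh ∩ Wei: 11:35–11:40, 11:45–12:00, 12:05–13:15, 17:10–17:35.
Restricted to 09:55–17:25: 11:35–11:40, 11:45–12:00, 12:05–13:15, 17:10–17:25.
Windows ≥ 15 min: 11:45–12:00, 12:05–13:15, 17:10–17:25.

11:45–12:00, 12:05–13:15, 17:10–17:25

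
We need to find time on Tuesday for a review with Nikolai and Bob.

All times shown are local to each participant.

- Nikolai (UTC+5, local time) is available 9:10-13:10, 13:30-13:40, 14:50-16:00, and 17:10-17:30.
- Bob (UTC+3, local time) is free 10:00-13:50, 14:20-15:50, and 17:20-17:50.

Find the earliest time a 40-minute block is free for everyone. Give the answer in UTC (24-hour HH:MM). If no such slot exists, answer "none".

07:00

Nikolai → UTC: 04:10–08:10, 08:30–08:40, 09:50–11:00, 12:10–12:30.
Bob → UTC: 07:00–10:50, 11:20–12:50, 14:20–14:50.
Nikolai ∩ Bob: 07:00–08:10, 08:30–08:40, 09:50–10:50, 12:10–12:30.
Windows ≥ 40 min: 07:00–08:10, 09:50–10:50.
Earliest such window starts at 07:00.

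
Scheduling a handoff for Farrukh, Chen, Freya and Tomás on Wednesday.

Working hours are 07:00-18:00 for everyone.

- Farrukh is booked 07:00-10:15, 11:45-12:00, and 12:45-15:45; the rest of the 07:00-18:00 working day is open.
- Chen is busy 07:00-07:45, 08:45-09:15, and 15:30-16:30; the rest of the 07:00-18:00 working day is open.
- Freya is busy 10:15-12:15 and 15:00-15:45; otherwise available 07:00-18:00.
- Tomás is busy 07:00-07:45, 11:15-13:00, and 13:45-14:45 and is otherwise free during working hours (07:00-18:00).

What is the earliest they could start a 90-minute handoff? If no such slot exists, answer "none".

Farrukh free within 07:00–18:00: 10:15–11:45, 12:00–12:45, 15:45–18:00.
Chen free within 07:00–18:00: 07:45–08:45, 09:15–15:30, 16:30–18:00.
Freya free within 07:00–18:00: 07:00–10:15, 12:15–15:00, 15:45–18:00.
Tomás free within 07:00–18:00: 07:45–11:15, 13:00–13:45, 14:45–18:00.
Farrukh ∩ Chen: 10:15–11:45, 12:00–12:45, 16:30–18:00.
Farrukh ∩ Chen ∩ Freya: 12:15–12:45, 16:30–18:00.
Farrukh ∩ Chen ∩ Freya ∩ Tomás: 16:30–18:00.
Windows ≥ 90 min: 16:30–18:00.
Earliest such window starts at 16:30.

16:30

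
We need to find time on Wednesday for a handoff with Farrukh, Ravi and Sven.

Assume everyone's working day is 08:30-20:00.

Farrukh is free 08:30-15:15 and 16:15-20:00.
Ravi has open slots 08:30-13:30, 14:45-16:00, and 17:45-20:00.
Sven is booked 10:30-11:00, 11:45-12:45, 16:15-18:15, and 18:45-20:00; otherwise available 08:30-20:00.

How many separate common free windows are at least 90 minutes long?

Sven free within 08:30–20:00: 08:30–10:30, 11:00–11:45, 12:45–16:15, 18:15–18:45.
Farrukh ∩ Ravi: 08:30–13:30, 14:45–15:15, 17:45–20:00.
Farrukh ∩ Ravi ∩ Sven: 08:30–10:30, 11:00–11:45, 12:45–13:30, 14:45–15:15, 18:15–18:45.
Windows ≥ 90 min: 08:30–10:30.
That's 1 window.

1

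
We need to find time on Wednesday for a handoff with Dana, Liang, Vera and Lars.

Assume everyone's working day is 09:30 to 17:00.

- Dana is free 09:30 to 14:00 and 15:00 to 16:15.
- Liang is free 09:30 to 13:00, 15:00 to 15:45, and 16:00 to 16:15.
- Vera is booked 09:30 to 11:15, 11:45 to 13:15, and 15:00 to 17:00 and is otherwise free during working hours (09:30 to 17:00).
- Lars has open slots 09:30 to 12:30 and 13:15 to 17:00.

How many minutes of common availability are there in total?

Vera free within 09:30–17:00: 11:15–11:45, 13:15–15:00.
Dana ∩ Liang: 09:30–13:00, 15:00–15:45, 16:00–16:15.
Dana ∩ Liang ∩ Vera: 11:15–11:45.
Dana ∩ Liang ∩ Vera ∩ Lars: 11:15–11:45.
Total common minutes: 30.

30 minutes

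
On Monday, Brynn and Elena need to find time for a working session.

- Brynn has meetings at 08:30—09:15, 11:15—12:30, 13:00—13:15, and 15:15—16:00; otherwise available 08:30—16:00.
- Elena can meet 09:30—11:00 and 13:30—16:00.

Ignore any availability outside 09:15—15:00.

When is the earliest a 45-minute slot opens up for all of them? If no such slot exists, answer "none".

Brynn free within 08:30–16:00: 09:15–11:15, 12:30–13:00, 13:15–15:15.
Brynn ∩ Elena: 09:30–11:00, 13:30–15:15.
Restricted to 09:15–15:00: 09:30–11:00, 13:30–15:00.
Windows ≥ 45 min: 09:30–11:00, 13:30–15:00.
Earliest such window starts at 09:30.

09:30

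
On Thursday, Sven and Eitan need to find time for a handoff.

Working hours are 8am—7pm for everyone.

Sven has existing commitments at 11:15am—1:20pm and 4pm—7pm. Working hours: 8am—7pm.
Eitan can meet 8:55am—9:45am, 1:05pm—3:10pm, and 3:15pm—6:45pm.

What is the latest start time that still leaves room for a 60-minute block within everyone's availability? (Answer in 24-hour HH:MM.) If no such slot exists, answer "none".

Sven free within 08:00–19:00: 08:00–11:15, 13:20–16:00.
Sven ∩ Eitan: 08:55–09:45, 13:20–15:10, 15:15–16:00.
Windows ≥ 60 min: 13:20–15:10.
Latest start in the last window 13:20–15:10 is 15:10 − 60 min = 14:10.

14:10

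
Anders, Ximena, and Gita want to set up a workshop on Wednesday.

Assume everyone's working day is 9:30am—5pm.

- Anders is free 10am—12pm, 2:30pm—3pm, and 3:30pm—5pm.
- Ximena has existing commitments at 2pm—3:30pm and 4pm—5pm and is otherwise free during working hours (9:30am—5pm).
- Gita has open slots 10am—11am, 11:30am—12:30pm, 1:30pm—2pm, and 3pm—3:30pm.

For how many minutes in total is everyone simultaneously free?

90 minutes

Ximena free within 09:30–17:00: 09:30–14:00, 15:30–16:00.
Anders ∩ Ximena: 10:00–12:00, 15:30–16:00.
Anders ∩ Ximena ∩ Gita: 10:00–11:00, 11:30–12:00.
Total common minutes: 60 + 30 = 90.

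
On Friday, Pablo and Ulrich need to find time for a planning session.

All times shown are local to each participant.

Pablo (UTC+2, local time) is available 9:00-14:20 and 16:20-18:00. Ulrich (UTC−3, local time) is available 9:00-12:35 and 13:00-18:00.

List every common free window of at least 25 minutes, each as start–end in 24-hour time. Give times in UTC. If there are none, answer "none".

Pablo → UTC: 07:00–12:20, 14:20–16:00.
Ulrich → UTC: 12:00–15:35, 16:00–21:00.
Pablo ∩ Ulrich: 12:00–12:20, 14:20–15:35.
Windows ≥ 25 min: 14:20–15:35.

14:20–15:35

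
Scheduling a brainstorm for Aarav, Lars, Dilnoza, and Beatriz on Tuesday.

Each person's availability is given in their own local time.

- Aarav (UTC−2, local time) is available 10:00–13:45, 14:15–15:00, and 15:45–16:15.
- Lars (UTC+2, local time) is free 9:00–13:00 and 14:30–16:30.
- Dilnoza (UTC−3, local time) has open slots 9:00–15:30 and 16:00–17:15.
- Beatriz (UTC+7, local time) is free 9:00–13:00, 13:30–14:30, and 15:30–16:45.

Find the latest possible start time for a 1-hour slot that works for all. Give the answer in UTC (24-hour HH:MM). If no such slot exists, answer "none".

Aarav → UTC: 12:00–15:45, 16:15–17:00, 17:45–18:15.
Lars → UTC: 07:00–11:00, 12:30–14:30.
Dilnoza → UTC: 12:00–18:30, 19:00–20:15.
Beatriz → UTC: 02:00–06:00, 06:30–07:30, 08:30–09:45.
Aarav ∩ Lars: 12:30–14:30.
Aarav ∩ Lars ∩ Dilnoza: 12:30–14:30.
Aarav ∩ Lars ∩ Dilnoza ∩ Beatriz: (none).
Windows ≥ 60 min: (none).

none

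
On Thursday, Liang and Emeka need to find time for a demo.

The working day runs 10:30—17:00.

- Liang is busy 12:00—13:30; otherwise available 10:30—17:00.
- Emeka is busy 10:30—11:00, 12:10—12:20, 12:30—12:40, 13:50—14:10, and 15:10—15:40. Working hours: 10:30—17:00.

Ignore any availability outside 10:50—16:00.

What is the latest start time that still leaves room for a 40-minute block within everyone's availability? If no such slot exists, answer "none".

14:30

Liang free within 10:30–17:00: 10:30–12:00, 13:30–17:00.
Emeka free within 10:30–17:00: 11:00–12:10, 12:20–12:30, 12:40–13:50, 14:10–15:10, 15:40–17:00.
Liang ∩ Emeka: 11:00–12:00, 13:30–13:50, 14:10–15:10, 15:40–17:00.
Restricted to 10:50–16:00: 11:00–12:00, 13:30–13:50, 14:10–15:10, 15:40–16:00.
Windows ≥ 40 min: 11:00–12:00, 14:10–15:10.
Latest start in the last window 14:10–15:10 is 15:10 − 40 min = 14:30.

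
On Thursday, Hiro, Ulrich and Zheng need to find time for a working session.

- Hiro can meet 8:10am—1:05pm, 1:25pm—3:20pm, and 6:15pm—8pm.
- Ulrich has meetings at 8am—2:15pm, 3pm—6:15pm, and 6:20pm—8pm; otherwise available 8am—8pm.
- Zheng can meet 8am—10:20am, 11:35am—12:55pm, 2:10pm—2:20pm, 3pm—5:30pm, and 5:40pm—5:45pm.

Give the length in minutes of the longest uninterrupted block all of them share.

5 minutes

Ulrich free within 08:00–20:00: 14:15–15:00, 18:15–18:20.
Hiro ∩ Ulrich: 14:15–15:00, 18:15–18:20.
Hiro ∩ Ulrich ∩ Zheng: 14:15–14:20.
Single common window of 5 minutes.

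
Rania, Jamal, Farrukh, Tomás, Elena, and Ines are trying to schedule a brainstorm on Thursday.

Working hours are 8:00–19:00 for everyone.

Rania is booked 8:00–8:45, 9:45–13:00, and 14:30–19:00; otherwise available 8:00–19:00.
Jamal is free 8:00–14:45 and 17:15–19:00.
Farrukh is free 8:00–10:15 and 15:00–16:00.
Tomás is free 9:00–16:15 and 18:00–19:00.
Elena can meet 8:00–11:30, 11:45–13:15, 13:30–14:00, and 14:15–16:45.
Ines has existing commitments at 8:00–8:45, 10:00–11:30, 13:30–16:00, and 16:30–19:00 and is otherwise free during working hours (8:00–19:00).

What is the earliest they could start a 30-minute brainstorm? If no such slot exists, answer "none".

09:00

Rania free within 08:00–19:00: 08:45–09:45, 13:00–14:30.
Ines free within 08:00–19:00: 08:45–10:00, 11:30–13:30, 16:00–16:30.
Rania ∩ Jamal: 08:45–09:45, 13:00–14:30.
Rania ∩ Jamal ∩ Farrukh: 08:45–09:45.
Rania ∩ Jamal ∩ Farrukh ∩ Tomás: 09:00–09:45.
Rania ∩ Jamal ∩ Farrukh ∩ Tomás ∩ Elena: 09:00–09:45.
Rania ∩ Jamal ∩ Farrukh ∩ Tomás ∩ Elena ∩ Ines: 09:00–09:45.
Windows ≥ 30 min: 09:00–09:45.
Earliest such window starts at 09:00.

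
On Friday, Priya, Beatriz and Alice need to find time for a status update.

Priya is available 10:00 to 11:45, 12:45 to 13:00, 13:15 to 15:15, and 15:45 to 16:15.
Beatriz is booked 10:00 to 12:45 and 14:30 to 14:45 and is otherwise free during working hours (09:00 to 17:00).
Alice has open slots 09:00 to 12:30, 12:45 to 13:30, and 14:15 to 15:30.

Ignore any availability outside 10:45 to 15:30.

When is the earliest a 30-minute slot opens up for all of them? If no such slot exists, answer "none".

14:45

Beatriz free within 09:00–17:00: 09:00–10:00, 12:45–14:30, 14:45–17:00.
Priya ∩ Beatriz: 12:45–13:00, 13:15–14:30, 14:45–15:15, 15:45–16:15.
Priya ∩ Beatriz ∩ Alice: 12:45–13:00, 13:15–13:30, 14:15–14:30, 14:45–15:15.
Restricted to 10:45–15:30: 12:45–13:00, 13:15–13:30, 14:15–14:30, 14:45–15:15.
Windows ≥ 30 min: 14:45–15:15.
Earliest such window starts at 14:45.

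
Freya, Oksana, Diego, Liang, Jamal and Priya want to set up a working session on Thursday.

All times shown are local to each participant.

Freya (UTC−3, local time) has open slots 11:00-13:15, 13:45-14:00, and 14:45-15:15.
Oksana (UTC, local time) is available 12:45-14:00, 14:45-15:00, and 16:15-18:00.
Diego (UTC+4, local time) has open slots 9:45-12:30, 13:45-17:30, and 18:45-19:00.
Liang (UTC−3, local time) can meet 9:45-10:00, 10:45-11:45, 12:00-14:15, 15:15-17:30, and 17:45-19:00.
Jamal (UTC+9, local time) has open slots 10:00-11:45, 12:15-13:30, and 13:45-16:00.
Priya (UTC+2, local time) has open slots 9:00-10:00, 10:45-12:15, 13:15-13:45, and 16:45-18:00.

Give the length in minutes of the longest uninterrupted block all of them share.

Freya → UTC: 14:00–16:15, 16:45–17:00, 17:45–18:15.
Oksana → UTC: 12:45–14:00, 14:45–15:00, 16:15–18:00.
Diego → UTC: 05:45–08:30, 09:45–13:30, 14:45–15:00.
Liang → UTC: 12:45–13:00, 13:45–14:45, 15:00–17:15, 18:15–20:30, 20:45–22:00.
Jamal → UTC: 01:00–02:45, 03:15–04:30, 04:45–07:00.
Priya → UTC: 07:00–08:00, 08:45–10:15, 11:15–11:45, 14:45–16:00.
Freya ∩ Oksana: 14:45–15:00, 16:45–17:00, 17:45–18:00.
Freya ∩ Oksana ∩ Diego: 14:45–15:00.
Freya ∩ Oksana ∩ Diego ∩ Liang: (none).
Freya ∩ Oksana ∩ Diego ∩ Liang ∩ Jamal: (none).
Freya ∩ Oksana ∩ Diego ∩ Liang ∩ Jamal ∩ Priya: (none).
No common window.

0 minutes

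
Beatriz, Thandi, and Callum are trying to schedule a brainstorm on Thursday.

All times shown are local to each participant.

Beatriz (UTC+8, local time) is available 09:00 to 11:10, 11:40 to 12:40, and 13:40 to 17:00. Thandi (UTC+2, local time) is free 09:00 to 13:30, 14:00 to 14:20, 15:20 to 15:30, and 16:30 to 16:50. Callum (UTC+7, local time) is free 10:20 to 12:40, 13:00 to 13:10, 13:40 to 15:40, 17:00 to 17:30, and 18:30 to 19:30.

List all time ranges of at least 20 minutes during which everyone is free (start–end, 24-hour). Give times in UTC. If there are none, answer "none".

07:00–08:40

Beatriz → UTC: 01:00–03:10, 03:40–04:40, 05:40–09:00.
Thandi → UTC: 07:00–11:30, 12:00–12:20, 13:20–13:30, 14:30–14:50.
Callum → UTC: 03:20–05:40, 06:00–06:10, 06:40–08:40, 10:00–10:30, 11:30–12:30.
Beatriz ∩ Thandi: 07:00–09:00.
Beatriz ∩ Thandi ∩ Callum: 07:00–08:40.
Windows ≥ 20 min: 07:00–08:40.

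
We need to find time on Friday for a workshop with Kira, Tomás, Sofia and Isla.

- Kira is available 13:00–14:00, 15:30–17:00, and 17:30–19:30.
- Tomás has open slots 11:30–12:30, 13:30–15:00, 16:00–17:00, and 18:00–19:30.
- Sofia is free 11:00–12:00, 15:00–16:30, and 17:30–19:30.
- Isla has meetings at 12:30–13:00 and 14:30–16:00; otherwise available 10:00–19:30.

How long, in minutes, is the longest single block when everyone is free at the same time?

90 minutes

Isla free within 10:00–19:30: 10:00–12:30, 13:00–14:30, 16:00–19:30.
Kira ∩ Tomás: 13:30–14:00, 16:00–17:00, 18:00–19:30.
Kira ∩ Tomás ∩ Sofia: 16:00–16:30, 18:00–19:30.
Kira ∩ Tomás ∩ Sofia ∩ Isla: 16:00–16:30, 18:00–19:30.
Common window lengths: 30, 90 min; longest is 90.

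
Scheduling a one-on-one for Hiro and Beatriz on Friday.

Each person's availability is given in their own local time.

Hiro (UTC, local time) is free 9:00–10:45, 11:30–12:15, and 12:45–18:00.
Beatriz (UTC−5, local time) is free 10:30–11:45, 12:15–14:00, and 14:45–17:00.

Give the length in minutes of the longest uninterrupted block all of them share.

75 minutes

Hiro → UTC: 09:00–10:45, 11:30–12:15, 12:45–18:00.
Beatriz → UTC: 15:30–16:45, 17:15–19:00, 19:45–22:00.
Hiro ∩ Beatriz: 15:30–16:45, 17:15–18:00.
Common window lengths: 75, 45 min; longest is 75.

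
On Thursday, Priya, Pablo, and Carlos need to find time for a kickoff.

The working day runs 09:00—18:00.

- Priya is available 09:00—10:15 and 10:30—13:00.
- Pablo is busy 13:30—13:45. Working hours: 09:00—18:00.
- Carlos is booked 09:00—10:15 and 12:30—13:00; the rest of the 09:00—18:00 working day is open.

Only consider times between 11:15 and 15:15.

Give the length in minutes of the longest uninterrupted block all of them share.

Pablo free within 09:00–18:00: 09:00–13:30, 13:45–18:00.
Carlos free within 09:00–18:00: 10:15–12:30, 13:00–18:00.
Priya ∩ Pablo: 09:00–10:15, 10:30–13:00.
Priya ∩ Pablo ∩ Carlos: 10:30–12:30.
Restricted to 11:15–15:15: 11:15–12:30.
Single common window of 75 minutes.

75 minutes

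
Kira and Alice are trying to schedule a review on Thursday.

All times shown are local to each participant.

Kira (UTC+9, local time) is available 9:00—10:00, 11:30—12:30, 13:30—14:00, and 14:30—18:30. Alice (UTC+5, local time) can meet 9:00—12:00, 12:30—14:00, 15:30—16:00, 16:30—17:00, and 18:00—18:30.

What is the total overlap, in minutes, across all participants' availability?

Kira → UTC: 00:00–01:00, 02:30–03:30, 04:30–05:00, 05:30–09:30.
Alice → UTC: 04:00–07:00, 07:30–09:00, 10:30–11:00, 11:30–12:00, 13:00–13:30.
Kira ∩ Alice: 04:30–05:00, 05:30–07:00, 07:30–09:00.
Total common minutes: 30 + 90 + 90 = 210.

210 minutes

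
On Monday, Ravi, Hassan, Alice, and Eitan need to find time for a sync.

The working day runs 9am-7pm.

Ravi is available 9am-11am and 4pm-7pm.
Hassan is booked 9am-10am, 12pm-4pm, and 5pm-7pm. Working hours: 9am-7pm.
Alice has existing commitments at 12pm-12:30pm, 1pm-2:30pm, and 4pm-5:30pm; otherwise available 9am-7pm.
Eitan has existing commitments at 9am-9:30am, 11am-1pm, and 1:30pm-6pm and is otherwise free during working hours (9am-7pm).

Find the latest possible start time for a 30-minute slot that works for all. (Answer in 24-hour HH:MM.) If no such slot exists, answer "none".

Hassan free within 09:00–19:00: 10:00–12:00, 16:00–17:00.
Alice free within 09:00–19:00: 09:00–12:00, 12:30–13:00, 14:30–16:00, 17:30–19:00.
Eitan free within 09:00–19:00: 09:30–11:00, 13:00–13:30, 18:00–19:00.
Ravi ∩ Hassan: 10:00–11:00, 16:00–17:00.
Ravi ∩ Hassan ∩ Alice: 10:00–11:00.
Ravi ∩ Hassan ∩ Alice ∩ Eitan: 10:00–11:00.
Windows ≥ 30 min: 10:00–11:00.
Latest start in the last window 10:00–11:00 is 11:00 − 30 min = 10:30.

10:30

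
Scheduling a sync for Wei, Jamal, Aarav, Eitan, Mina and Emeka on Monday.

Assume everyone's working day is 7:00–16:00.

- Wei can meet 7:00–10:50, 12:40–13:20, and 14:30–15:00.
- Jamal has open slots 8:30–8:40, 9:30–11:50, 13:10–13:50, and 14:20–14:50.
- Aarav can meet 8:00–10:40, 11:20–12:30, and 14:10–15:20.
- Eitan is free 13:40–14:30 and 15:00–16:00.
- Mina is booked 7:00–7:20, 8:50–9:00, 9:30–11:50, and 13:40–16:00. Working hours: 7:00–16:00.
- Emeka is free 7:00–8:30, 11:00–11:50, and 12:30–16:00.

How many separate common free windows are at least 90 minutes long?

0

Mina free within 07:00–16:00: 07:20–08:50, 09:00–09:30, 11:50–13:40.
Wei ∩ Jamal: 08:30–08:40, 09:30–10:50, 13:10–13:20, 14:30–14:50.
Wei ∩ Jamal ∩ Aarav: 08:30–08:40, 09:30–10:40, 14:30–14:50.
Wei ∩ Jamal ∩ Aarav ∩ Eitan: (none).
Wei ∩ Jamal ∩ Aarav ∩ Eitan ∩ Mina: (none).
Wei ∩ Jamal ∩ Aarav ∩ Eitan ∩ Mina ∩ Emeka: (none).
Windows ≥ 90 min: (none).
That's 0 windows.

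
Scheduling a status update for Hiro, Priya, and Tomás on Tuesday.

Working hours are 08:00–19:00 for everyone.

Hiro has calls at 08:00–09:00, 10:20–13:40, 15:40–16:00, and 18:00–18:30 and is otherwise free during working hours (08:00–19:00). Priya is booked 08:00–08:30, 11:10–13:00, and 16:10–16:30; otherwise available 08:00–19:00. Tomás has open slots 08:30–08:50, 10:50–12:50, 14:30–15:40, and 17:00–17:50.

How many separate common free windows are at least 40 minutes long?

Hiro free within 08:00–19:00: 09:00–10:20, 13:40–15:40, 16:00–18:00, 18:30–19:00.
Priya free within 08:00–19:00: 08:30–11:10, 13:00–16:10, 16:30–19:00.
Hiro ∩ Priya: 09:00–10:20, 13:40–15:40, 16:00–16:10, 16:30–18:00, 18:30–19:00.
Hiro ∩ Priya ∩ Tomás: 14:30–15:40, 17:00–17:50.
Windows ≥ 40 min: 14:30–15:40, 17:00–17:50.
That's 2 windows.

2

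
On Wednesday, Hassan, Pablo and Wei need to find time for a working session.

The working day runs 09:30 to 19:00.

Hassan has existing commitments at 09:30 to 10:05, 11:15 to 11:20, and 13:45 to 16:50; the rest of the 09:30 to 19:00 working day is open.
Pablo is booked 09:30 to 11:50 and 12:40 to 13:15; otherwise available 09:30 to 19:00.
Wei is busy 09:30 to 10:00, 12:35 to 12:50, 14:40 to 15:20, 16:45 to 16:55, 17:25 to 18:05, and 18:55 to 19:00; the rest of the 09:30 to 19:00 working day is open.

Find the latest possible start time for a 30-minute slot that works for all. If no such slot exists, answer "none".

Hassan free within 09:30–19:00: 10:05–11:15, 11:20–13:45, 16:50–19:00.
Pablo free within 09:30–19:00: 11:50–12:40, 13:15–19:00.
Wei free within 09:30–19:00: 10:00–12:35, 12:50–14:40, 15:20–16:45, 16:55–17:25, 18:05–18:55.
Hassan ∩ Pablo: 11:50–12:40, 13:15–13:45, 16:50–19:00.
Hassan ∩ Pablo ∩ Wei: 11:50–12:35, 13:15–13:45, 16:55–17:25, 18:05–18:55.
Windows ≥ 30 min: 11:50–12:35, 13:15–13:45, 16:55–17:25, 18:05–18:55.
Latest start in the last window 18:05–18:55 is 18:55 − 30 min = 18:25.

18:25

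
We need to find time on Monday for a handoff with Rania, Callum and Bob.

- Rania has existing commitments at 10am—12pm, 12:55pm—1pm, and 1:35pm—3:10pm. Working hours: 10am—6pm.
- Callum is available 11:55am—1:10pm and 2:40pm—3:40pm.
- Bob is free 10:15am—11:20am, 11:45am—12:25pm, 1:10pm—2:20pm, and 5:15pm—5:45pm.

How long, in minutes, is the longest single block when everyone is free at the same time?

Rania free within 10:00–18:00: 12:00–12:55, 13:00–13:35, 15:10–18:00.
Rania ∩ Callum: 12:00–12:55, 13:00–13:10, 15:10–15:40.
Rania ∩ Callum ∩ Bob: 12:00–12:25.
Single common window of 25 minutes.

25 minutes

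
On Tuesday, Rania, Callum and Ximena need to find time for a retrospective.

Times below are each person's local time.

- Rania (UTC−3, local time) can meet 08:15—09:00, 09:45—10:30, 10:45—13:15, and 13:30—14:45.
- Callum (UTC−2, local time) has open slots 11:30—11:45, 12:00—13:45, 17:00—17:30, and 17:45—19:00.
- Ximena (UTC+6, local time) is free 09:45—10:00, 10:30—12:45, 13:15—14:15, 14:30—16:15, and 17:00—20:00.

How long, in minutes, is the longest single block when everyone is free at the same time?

0 minutes

Rania → UTC: 11:15–12:00, 12:45–13:30, 13:45–16:15, 16:30–17:45.
Callum → UTC: 13:30–13:45, 14:00–15:45, 19:00–19:30, 19:45–21:00.
Ximena → UTC: 03:45–04:00, 04:30–06:45, 07:15–08:15, 08:30–10:15, 11:00–14:00.
Rania ∩ Callum: 14:00–15:45.
Rania ∩ Callum ∩ Ximena: (none).
No common window.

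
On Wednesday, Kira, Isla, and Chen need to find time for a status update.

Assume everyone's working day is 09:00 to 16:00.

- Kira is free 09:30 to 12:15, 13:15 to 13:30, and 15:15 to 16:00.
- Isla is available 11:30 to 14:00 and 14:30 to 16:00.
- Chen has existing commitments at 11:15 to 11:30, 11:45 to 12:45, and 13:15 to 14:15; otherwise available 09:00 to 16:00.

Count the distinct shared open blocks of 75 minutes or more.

0

Chen free within 09:00–16:00: 09:00–11:15, 11:30–11:45, 12:45–13:15, 14:15–16:00.
Kira ∩ Isla: 11:30–12:15, 13:15–13:30, 15:15–16:00.
Kira ∩ Isla ∩ Chen: 11:30–11:45, 15:15–16:00.
Windows ≥ 75 min: (none).
That's 0 windows.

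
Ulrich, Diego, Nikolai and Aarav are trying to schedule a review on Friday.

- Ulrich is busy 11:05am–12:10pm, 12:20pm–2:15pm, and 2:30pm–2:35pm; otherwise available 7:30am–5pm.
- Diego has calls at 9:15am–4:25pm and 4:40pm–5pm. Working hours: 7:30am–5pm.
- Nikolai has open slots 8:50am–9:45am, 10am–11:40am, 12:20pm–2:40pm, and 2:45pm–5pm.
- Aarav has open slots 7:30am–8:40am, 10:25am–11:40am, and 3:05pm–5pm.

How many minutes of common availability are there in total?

Ulrich free within 07:30–17:00: 07:30–11:05, 12:10–12:20, 14:15–14:30, 14:35–17:00.
Diego free within 07:30–17:00: 07:30–09:15, 16:25–16:40.
Ulrich ∩ Diego: 07:30–09:15, 16:25–16:40.
Ulrich ∩ Diego ∩ Nikolai: 08:50–09:15, 16:25–16:40.
Ulrich ∩ Diego ∩ Nikolai ∩ Aarav: 16:25–16:40.
Total common minutes: 15.

15 minutes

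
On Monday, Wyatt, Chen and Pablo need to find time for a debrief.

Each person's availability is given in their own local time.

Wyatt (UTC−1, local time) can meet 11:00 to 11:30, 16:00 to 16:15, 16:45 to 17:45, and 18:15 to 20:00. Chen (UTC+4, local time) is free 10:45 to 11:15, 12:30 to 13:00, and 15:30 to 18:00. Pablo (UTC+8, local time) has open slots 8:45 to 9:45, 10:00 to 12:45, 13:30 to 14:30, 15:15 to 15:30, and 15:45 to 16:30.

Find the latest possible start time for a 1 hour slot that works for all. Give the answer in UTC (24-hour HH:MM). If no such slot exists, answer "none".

Wyatt → UTC: 12:00–12:30, 17:00–17:15, 17:45–18:45, 19:15–21:00.
Chen → UTC: 06:45–07:15, 08:30–09:00, 11:30–14:00.
Pablo → UTC: 00:45–01:45, 02:00–04:45, 05:30–06:30, 07:15–07:30, 07:45–08:30.
Wyatt ∩ Chen: 12:00–12:30.
Wyatt ∩ Chen ∩ Pablo: (none).
Windows ≥ 60 min: (none).

none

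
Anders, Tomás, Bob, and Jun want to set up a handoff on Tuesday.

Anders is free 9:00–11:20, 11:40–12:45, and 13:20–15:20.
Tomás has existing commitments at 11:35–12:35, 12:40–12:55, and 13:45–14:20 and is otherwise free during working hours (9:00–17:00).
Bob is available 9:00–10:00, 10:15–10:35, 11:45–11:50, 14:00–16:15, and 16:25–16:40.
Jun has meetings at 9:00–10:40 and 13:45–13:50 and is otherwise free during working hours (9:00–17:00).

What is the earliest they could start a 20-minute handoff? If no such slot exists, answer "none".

14:20

Tomás free within 09:00–17:00: 09:00–11:35, 12:35–12:40, 12:55–13:45, 14:20–17:00.
Jun free within 09:00–17:00: 10:40–13:45, 13:50–17:00.
Anders ∩ Tomás: 09:00–11:20, 12:35–12:40, 13:20–13:45, 14:20–15:20.
Anders ∩ Tomás ∩ Bob: 09:00–10:00, 10:15–10:35, 14:20–15:20.
Anders ∩ Tomás ∩ Bob ∩ Jun: 14:20–15:20.
Windows ≥ 20 min: 14:20–15:20.
Earliest such window starts at 14:20.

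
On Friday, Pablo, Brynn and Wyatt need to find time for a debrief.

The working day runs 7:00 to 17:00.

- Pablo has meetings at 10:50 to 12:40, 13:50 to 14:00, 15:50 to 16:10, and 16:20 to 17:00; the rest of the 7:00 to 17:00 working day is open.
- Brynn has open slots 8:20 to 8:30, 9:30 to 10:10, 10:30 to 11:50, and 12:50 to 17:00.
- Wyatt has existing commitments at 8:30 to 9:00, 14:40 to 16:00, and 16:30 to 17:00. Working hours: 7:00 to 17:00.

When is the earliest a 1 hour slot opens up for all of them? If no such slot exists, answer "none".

12:50

Pablo free within 07:00–17:00: 07:00–10:50, 12:40–13:50, 14:00–15:50, 16:10–16:20.
Wyatt free within 07:00–17:00: 07:00–08:30, 09:00–14:40, 16:00–16:30.
Pablo ∩ Brynn: 08:20–08:30, 09:30–10:10, 10:30–10:50, 12:50–13:50, 14:00–15:50, 16:10–16:20.
Pablo ∩ Brynn ∩ Wyatt: 08:20–08:30, 09:30–10:10, 10:30–10:50, 12:50–13:50, 14:00–14:40, 16:10–16:20.
Windows ≥ 60 min: 12:50–13:50.
Earliest such window starts at 12:50.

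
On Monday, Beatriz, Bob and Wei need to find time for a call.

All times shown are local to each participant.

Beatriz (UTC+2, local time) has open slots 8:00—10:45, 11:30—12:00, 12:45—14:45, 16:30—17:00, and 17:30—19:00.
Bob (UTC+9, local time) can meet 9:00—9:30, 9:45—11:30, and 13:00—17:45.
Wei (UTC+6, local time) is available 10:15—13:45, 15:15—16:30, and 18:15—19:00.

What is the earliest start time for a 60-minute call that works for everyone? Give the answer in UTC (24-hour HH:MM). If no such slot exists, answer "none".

06:00

Beatriz → UTC: 06:00–08:45, 09:30–10:00, 10:45–12:45, 14:30–15:00, 15:30–17:00.
Bob → UTC: 00:00–00:30, 00:45–02:30, 04:00–08:45.
Wei → UTC: 04:15–07:45, 09:15–10:30, 12:15–13:00.
Beatriz ∩ Bob: 06:00–08:45.
Beatriz ∩ Bob ∩ Wei: 06:00–07:45.
Windows ≥ 60 min: 06:00–07:45.
Earliest such window starts at 06:00.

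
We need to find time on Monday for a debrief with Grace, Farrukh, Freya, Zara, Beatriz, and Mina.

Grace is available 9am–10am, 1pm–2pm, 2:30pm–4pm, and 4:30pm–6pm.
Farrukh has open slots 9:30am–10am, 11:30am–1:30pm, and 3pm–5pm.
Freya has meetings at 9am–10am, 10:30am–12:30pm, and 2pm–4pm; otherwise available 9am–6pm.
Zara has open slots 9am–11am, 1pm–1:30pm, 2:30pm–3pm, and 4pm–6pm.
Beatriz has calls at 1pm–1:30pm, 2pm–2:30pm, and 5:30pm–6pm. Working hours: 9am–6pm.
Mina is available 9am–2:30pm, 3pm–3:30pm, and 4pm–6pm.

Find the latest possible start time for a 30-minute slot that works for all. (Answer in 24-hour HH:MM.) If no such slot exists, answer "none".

Freya free within 09:00–18:00: 10:00–10:30, 12:30–14:00, 16:00–18:00.
Beatriz free within 09:00–18:00: 09:00–13:00, 13:30–14:00, 14:30–17:30.
Grace ∩ Farrukh: 09:30–10:00, 13:00–13:30, 15:00–16:00, 16:30–17:00.
Grace ∩ Farrukh ∩ Freya: 13:00–13:30, 16:30–17:00.
Grace ∩ Farrukh ∩ Freya ∩ Zara: 13:00–13:30, 16:30–17:00.
Grace ∩ Farrukh ∩ Freya ∩ Zara ∩ Beatriz: 16:30–17:00.
Grace ∩ Farrukh ∩ Freya ∩ Zara ∩ Beatriz ∩ Mina: 16:30–17:00.
Windows ≥ 30 min: 16:30–17:00.
Latest start in the last window 16:30–17:00 is 17:00 − 30 min = 16:30.

16:30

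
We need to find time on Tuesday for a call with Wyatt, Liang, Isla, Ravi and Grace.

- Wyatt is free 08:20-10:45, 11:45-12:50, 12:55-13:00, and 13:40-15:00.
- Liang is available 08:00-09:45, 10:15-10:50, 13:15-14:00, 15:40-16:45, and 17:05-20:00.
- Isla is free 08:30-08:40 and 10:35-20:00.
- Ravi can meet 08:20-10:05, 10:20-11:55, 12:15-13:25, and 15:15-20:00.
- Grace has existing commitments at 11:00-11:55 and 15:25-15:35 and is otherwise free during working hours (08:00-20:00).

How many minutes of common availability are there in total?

20 minutes

Grace free within 08:00–20:00: 08:00–11:00, 11:55–15:25, 15:35–20:00.
Wyatt ∩ Liang: 08:20–09:45, 10:15–10:45, 13:40–14:00.
Wyatt ∩ Liang ∩ Isla: 08:30–08:40, 10:35–10:45, 13:40–14:00.
Wyatt ∩ Liang ∩ Isla ∩ Ravi: 08:30–08:40, 10:35–10:45.
Wyatt ∩ Liang ∩ Isla ∩ Ravi ∩ Grace: 08:30–08:40, 10:35–10:45.
Total common minutes: 10 + 10 = 20.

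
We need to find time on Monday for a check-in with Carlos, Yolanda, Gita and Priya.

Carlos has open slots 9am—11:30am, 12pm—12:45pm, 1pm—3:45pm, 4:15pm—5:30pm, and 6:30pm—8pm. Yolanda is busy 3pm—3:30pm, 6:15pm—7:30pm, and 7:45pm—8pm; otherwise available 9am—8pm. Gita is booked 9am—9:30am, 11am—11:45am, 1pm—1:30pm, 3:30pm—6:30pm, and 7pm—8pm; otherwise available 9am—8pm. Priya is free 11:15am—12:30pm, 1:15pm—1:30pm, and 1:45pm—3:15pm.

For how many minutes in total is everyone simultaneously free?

Yolanda free within 09:00–20:00: 09:00–15:00, 15:30–18:15, 19:30–19:45.
Gita free within 09:00–20:00: 09:30–11:00, 11:45–13:00, 13:30–15:30, 18:30–19:00.
Carlos ∩ Yolanda: 09:00–11:30, 12:00–12:45, 13:00–15:00, 15:30–15:45, 16:15–17:30, 19:30–19:45.
Carlos ∩ Yolanda ∩ Gita: 09:30–11:00, 12:00–12:45, 13:30–15:00.
Carlos ∩ Yolanda ∩ Gita ∩ Priya: 12:00–12:30, 13:45–15:00.
Total common minutes: 30 + 75 = 105.

105 minutes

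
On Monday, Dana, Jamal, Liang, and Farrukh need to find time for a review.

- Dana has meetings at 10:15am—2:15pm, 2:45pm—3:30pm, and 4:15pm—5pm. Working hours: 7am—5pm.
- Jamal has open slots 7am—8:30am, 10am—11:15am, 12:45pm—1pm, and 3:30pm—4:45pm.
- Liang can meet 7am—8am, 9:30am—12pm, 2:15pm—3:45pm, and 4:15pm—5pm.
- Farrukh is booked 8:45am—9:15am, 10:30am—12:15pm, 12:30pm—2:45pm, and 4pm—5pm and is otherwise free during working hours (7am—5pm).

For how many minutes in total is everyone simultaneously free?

Dana free within 07:00–17:00: 07:00–10:15, 14:15–14:45, 15:30–16:15.
Farrukh free within 07:00–17:00: 07:00–08:45, 09:15–10:30, 12:15–12:30, 14:45–16:00.
Dana ∩ Jamal: 07:00–08:30, 10:00–10:15, 15:30–16:15.
Dana ∩ Jamal ∩ Liang: 07:00–08:00, 10:00–10:15, 15:30–15:45.
Dana ∩ Jamal ∩ Liang ∩ Farrukh: 07:00–08:00, 10:00–10:15, 15:30–15:45.
Total common minutes: 60 + 15 + 15 = 90.

90 minutes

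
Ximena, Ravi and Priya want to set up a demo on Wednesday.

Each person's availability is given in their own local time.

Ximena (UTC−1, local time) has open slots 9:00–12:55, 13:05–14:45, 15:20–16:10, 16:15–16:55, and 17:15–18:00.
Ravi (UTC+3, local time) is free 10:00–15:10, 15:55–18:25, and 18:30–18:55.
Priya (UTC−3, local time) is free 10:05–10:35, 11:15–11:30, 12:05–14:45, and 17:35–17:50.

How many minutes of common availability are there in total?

80 minutes

Ximena → UTC: 10:00–13:55, 14:05–15:45, 16:20–17:10, 17:15–17:55, 18:15–19:00.
Ravi → UTC: 07:00–12:10, 12:55–15:25, 15:30–15:55.
Priya → UTC: 13:05–13:35, 14:15–14:30, 15:05–17:45, 20:35–20:50.
Ximena ∩ Ravi: 10:00–12:10, 12:55–13:55, 14:05–15:25, 15:30–15:45.
Ximena ∩ Ravi ∩ Priya: 13:05–13:35, 14:15–14:30, 15:05–15:25, 15:30–15:45.
Total common minutes: 30 + 15 + 20 + 15 = 80.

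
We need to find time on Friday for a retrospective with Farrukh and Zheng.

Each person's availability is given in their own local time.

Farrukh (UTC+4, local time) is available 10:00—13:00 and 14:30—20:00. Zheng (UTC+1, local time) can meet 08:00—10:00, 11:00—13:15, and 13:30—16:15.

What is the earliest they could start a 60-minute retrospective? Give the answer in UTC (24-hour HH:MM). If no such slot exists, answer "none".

Farrukh → UTC: 06:00–09:00, 10:30–16:00.
Zheng → UTC: 07:00–09:00, 10:00–12:15, 12:30–15:15.
Farrukh ∩ Zheng: 07:00–09:00, 10:30–12:15, 12:30–15:15.
Windows ≥ 60 min: 07:00–09:00, 10:30–12:15, 12:30–15:15.
Earliest such window starts at 07:00.

07:00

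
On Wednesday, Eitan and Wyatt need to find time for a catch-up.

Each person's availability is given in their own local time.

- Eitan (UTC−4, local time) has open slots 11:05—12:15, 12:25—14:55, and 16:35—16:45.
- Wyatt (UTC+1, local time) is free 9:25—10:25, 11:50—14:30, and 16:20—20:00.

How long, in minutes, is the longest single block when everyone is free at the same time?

150 minutes

Eitan → UTC: 15:05–16:15, 16:25–18:55, 20:35–20:45.
Wyatt → UTC: 08:25–09:25, 10:50–13:30, 15:20–19:00.
Eitan ∩ Wyatt: 15:20–16:15, 16:25–18:55.
Common window lengths: 55, 150 min; longest is 150.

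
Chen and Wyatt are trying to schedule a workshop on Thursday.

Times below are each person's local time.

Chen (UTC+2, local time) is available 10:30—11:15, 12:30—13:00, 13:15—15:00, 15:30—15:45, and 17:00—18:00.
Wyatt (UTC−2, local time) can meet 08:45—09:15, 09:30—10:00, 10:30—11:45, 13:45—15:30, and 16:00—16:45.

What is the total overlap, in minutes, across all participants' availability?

Chen → UTC: 08:30–09:15, 10:30–11:00, 11:15–13:00, 13:30–13:45, 15:00–16:00.
Wyatt → UTC: 10:45–11:15, 11:30–12:00, 12:30–13:45, 15:45–17:30, 18:00–18:45.
Chen ∩ Wyatt: 10:45–11:00, 11:30–12:00, 12:30–13:00, 13:30–13:45, 15:45–16:00.
Total common minutes: 15 + 30 + 30 + 15 + 15 = 105.

105 minutes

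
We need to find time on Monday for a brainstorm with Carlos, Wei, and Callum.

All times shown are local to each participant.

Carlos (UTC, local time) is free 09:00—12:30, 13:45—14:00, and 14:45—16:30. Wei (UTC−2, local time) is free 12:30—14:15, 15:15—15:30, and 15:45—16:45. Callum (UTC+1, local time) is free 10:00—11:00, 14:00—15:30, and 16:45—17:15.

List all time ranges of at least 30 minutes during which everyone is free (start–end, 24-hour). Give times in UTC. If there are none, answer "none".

15:45–16:15

Carlos → UTC: 09:00–12:30, 13:45–14:00, 14:45–16:30.
Wei → UTC: 14:30–16:15, 17:15–17:30, 17:45–18:45.
Callum → UTC: 09:00–10:00, 13:00–14:30, 15:45–16:15.
Carlos ∩ Wei: 14:45–16:15.
Carlos ∩ Wei ∩ Callum: 15:45–16:15.
Windows ≥ 30 min: 15:45–16:15.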